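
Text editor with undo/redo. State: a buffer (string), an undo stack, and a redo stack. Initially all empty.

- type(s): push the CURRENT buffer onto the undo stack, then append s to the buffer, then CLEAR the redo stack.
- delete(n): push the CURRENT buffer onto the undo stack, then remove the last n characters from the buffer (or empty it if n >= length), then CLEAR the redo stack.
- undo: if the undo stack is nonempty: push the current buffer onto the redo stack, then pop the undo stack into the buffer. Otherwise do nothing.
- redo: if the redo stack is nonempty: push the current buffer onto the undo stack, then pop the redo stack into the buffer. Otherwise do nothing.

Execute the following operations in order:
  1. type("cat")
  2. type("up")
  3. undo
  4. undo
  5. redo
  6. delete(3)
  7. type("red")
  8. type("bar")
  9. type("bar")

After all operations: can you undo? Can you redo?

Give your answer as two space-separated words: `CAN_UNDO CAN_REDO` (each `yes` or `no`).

After op 1 (type): buf='cat' undo_depth=1 redo_depth=0
After op 2 (type): buf='catup' undo_depth=2 redo_depth=0
After op 3 (undo): buf='cat' undo_depth=1 redo_depth=1
After op 4 (undo): buf='(empty)' undo_depth=0 redo_depth=2
After op 5 (redo): buf='cat' undo_depth=1 redo_depth=1
After op 6 (delete): buf='(empty)' undo_depth=2 redo_depth=0
After op 7 (type): buf='red' undo_depth=3 redo_depth=0
After op 8 (type): buf='redbar' undo_depth=4 redo_depth=0
After op 9 (type): buf='redbarbar' undo_depth=5 redo_depth=0

Answer: yes no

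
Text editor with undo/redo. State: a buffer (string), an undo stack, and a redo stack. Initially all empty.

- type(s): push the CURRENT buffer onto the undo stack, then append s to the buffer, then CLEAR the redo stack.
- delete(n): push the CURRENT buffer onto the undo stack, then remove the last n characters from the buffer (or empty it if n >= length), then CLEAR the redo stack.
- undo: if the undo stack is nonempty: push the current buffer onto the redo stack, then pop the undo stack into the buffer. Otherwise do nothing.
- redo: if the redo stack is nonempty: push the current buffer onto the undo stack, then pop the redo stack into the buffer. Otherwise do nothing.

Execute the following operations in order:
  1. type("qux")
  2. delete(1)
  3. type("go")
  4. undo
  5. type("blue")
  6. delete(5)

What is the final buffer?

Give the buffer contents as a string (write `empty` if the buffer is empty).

Answer: q

Derivation:
After op 1 (type): buf='qux' undo_depth=1 redo_depth=0
After op 2 (delete): buf='qu' undo_depth=2 redo_depth=0
After op 3 (type): buf='qugo' undo_depth=3 redo_depth=0
After op 4 (undo): buf='qu' undo_depth=2 redo_depth=1
After op 5 (type): buf='qublue' undo_depth=3 redo_depth=0
After op 6 (delete): buf='q' undo_depth=4 redo_depth=0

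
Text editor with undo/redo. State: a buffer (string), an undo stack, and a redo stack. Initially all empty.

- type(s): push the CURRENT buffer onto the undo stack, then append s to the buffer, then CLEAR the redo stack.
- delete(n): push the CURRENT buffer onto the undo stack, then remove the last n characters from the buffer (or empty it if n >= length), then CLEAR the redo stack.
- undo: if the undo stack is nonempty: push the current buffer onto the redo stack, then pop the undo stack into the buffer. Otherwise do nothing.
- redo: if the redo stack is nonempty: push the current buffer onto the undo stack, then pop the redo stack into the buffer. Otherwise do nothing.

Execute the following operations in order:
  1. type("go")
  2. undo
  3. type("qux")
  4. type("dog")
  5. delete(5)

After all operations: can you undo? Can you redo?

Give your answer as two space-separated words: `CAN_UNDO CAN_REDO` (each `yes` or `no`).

Answer: yes no

Derivation:
After op 1 (type): buf='go' undo_depth=1 redo_depth=0
After op 2 (undo): buf='(empty)' undo_depth=0 redo_depth=1
After op 3 (type): buf='qux' undo_depth=1 redo_depth=0
After op 4 (type): buf='quxdog' undo_depth=2 redo_depth=0
After op 5 (delete): buf='q' undo_depth=3 redo_depth=0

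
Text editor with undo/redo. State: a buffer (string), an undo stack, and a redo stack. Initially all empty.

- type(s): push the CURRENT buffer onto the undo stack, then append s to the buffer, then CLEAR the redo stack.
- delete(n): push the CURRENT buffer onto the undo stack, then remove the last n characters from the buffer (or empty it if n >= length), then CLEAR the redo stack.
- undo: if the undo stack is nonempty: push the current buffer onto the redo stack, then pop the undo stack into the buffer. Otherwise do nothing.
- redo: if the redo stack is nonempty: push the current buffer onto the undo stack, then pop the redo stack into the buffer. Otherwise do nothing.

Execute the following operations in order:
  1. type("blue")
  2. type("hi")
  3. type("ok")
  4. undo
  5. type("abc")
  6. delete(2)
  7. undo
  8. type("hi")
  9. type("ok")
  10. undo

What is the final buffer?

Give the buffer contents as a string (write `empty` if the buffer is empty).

After op 1 (type): buf='blue' undo_depth=1 redo_depth=0
After op 2 (type): buf='bluehi' undo_depth=2 redo_depth=0
After op 3 (type): buf='bluehiok' undo_depth=3 redo_depth=0
After op 4 (undo): buf='bluehi' undo_depth=2 redo_depth=1
After op 5 (type): buf='bluehiabc' undo_depth=3 redo_depth=0
After op 6 (delete): buf='bluehia' undo_depth=4 redo_depth=0
After op 7 (undo): buf='bluehiabc' undo_depth=3 redo_depth=1
After op 8 (type): buf='bluehiabchi' undo_depth=4 redo_depth=0
After op 9 (type): buf='bluehiabchiok' undo_depth=5 redo_depth=0
After op 10 (undo): buf='bluehiabchi' undo_depth=4 redo_depth=1

Answer: bluehiabchi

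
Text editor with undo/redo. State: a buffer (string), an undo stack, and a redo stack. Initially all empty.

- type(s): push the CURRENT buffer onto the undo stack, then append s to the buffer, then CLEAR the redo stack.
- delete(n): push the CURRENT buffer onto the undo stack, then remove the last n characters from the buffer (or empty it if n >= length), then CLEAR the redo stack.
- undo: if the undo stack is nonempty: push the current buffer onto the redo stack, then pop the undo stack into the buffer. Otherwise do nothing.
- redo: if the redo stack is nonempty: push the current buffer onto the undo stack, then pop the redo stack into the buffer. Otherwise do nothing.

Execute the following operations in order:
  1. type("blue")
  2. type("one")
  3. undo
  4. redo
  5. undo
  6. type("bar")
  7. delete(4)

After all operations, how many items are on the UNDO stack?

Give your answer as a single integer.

After op 1 (type): buf='blue' undo_depth=1 redo_depth=0
After op 2 (type): buf='blueone' undo_depth=2 redo_depth=0
After op 3 (undo): buf='blue' undo_depth=1 redo_depth=1
After op 4 (redo): buf='blueone' undo_depth=2 redo_depth=0
After op 5 (undo): buf='blue' undo_depth=1 redo_depth=1
After op 6 (type): buf='bluebar' undo_depth=2 redo_depth=0
After op 7 (delete): buf='blu' undo_depth=3 redo_depth=0

Answer: 3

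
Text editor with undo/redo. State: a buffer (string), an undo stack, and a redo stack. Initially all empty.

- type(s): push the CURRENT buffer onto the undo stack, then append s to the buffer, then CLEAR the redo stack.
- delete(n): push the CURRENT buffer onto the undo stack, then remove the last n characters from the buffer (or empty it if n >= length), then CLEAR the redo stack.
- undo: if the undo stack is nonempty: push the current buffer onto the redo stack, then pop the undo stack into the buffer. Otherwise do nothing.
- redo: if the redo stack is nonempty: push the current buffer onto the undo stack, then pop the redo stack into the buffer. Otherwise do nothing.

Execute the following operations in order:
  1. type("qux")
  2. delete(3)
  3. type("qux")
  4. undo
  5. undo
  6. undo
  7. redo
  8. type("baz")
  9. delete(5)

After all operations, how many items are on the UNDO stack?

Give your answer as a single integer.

After op 1 (type): buf='qux' undo_depth=1 redo_depth=0
After op 2 (delete): buf='(empty)' undo_depth=2 redo_depth=0
After op 3 (type): buf='qux' undo_depth=3 redo_depth=0
After op 4 (undo): buf='(empty)' undo_depth=2 redo_depth=1
After op 5 (undo): buf='qux' undo_depth=1 redo_depth=2
After op 6 (undo): buf='(empty)' undo_depth=0 redo_depth=3
After op 7 (redo): buf='qux' undo_depth=1 redo_depth=2
After op 8 (type): buf='quxbaz' undo_depth=2 redo_depth=0
After op 9 (delete): buf='q' undo_depth=3 redo_depth=0

Answer: 3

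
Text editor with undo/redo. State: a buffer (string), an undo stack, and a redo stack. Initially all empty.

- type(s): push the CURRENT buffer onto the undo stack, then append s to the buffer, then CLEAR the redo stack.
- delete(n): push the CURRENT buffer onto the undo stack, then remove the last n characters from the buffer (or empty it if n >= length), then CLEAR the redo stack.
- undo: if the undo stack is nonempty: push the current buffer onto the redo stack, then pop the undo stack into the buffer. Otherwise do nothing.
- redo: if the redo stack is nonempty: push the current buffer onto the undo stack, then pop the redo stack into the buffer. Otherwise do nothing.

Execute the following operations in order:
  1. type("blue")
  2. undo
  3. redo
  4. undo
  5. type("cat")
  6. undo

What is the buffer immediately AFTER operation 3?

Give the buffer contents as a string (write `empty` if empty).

Answer: blue

Derivation:
After op 1 (type): buf='blue' undo_depth=1 redo_depth=0
After op 2 (undo): buf='(empty)' undo_depth=0 redo_depth=1
After op 3 (redo): buf='blue' undo_depth=1 redo_depth=0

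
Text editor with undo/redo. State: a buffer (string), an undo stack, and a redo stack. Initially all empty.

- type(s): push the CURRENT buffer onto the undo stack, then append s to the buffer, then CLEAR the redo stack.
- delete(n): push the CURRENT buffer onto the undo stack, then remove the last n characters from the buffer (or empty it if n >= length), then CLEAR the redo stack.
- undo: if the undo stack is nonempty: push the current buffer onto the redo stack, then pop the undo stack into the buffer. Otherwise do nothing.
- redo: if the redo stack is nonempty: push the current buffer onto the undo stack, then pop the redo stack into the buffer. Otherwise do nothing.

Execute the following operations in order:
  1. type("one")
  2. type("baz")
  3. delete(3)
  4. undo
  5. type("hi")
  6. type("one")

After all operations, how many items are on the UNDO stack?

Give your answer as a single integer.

After op 1 (type): buf='one' undo_depth=1 redo_depth=0
After op 2 (type): buf='onebaz' undo_depth=2 redo_depth=0
After op 3 (delete): buf='one' undo_depth=3 redo_depth=0
After op 4 (undo): buf='onebaz' undo_depth=2 redo_depth=1
After op 5 (type): buf='onebazhi' undo_depth=3 redo_depth=0
After op 6 (type): buf='onebazhione' undo_depth=4 redo_depth=0

Answer: 4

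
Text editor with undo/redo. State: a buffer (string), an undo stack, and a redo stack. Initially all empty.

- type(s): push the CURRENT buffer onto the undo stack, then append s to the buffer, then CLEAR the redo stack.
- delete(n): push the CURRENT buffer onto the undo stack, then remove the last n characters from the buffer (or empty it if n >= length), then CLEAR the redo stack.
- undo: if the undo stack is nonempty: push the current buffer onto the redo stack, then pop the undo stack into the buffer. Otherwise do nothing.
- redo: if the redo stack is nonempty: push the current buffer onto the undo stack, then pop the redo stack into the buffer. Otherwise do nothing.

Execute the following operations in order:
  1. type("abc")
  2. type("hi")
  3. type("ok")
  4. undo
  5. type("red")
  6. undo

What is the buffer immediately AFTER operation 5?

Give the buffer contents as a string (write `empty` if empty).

Answer: abchired

Derivation:
After op 1 (type): buf='abc' undo_depth=1 redo_depth=0
After op 2 (type): buf='abchi' undo_depth=2 redo_depth=0
After op 3 (type): buf='abchiok' undo_depth=3 redo_depth=0
After op 4 (undo): buf='abchi' undo_depth=2 redo_depth=1
After op 5 (type): buf='abchired' undo_depth=3 redo_depth=0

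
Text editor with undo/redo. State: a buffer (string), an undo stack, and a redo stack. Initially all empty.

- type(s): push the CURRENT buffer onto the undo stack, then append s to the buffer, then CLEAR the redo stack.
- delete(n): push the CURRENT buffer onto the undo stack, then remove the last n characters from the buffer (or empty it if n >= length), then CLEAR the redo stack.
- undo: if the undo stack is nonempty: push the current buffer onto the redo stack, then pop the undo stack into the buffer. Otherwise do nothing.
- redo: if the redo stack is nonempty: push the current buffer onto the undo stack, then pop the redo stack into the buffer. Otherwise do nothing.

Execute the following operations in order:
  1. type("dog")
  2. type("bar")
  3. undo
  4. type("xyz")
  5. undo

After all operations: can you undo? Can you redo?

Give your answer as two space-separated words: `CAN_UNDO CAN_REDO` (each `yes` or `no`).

Answer: yes yes

Derivation:
After op 1 (type): buf='dog' undo_depth=1 redo_depth=0
After op 2 (type): buf='dogbar' undo_depth=2 redo_depth=0
After op 3 (undo): buf='dog' undo_depth=1 redo_depth=1
After op 4 (type): buf='dogxyz' undo_depth=2 redo_depth=0
After op 5 (undo): buf='dog' undo_depth=1 redo_depth=1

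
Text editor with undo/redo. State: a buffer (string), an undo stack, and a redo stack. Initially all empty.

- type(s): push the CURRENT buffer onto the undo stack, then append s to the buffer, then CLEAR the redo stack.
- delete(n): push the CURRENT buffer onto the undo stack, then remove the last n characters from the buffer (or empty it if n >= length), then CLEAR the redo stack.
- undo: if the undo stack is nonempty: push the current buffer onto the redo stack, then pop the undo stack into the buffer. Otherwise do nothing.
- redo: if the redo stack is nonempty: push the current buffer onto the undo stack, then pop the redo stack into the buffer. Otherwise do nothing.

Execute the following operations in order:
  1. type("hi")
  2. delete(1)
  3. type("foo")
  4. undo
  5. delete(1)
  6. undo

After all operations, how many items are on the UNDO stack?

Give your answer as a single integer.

Answer: 2

Derivation:
After op 1 (type): buf='hi' undo_depth=1 redo_depth=0
After op 2 (delete): buf='h' undo_depth=2 redo_depth=0
After op 3 (type): buf='hfoo' undo_depth=3 redo_depth=0
After op 4 (undo): buf='h' undo_depth=2 redo_depth=1
After op 5 (delete): buf='(empty)' undo_depth=3 redo_depth=0
After op 6 (undo): buf='h' undo_depth=2 redo_depth=1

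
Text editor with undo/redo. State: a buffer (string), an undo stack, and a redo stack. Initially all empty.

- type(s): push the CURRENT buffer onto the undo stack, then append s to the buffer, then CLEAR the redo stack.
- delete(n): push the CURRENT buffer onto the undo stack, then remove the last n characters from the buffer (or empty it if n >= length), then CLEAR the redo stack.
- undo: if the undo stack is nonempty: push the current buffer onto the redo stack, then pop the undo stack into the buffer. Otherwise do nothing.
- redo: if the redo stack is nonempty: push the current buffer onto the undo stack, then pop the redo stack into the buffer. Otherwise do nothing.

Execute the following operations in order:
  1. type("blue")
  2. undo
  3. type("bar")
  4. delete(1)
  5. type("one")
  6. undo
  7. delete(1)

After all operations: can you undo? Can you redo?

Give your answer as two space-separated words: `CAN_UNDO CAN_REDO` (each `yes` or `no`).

Answer: yes no

Derivation:
After op 1 (type): buf='blue' undo_depth=1 redo_depth=0
After op 2 (undo): buf='(empty)' undo_depth=0 redo_depth=1
After op 3 (type): buf='bar' undo_depth=1 redo_depth=0
After op 4 (delete): buf='ba' undo_depth=2 redo_depth=0
After op 5 (type): buf='baone' undo_depth=3 redo_depth=0
After op 6 (undo): buf='ba' undo_depth=2 redo_depth=1
After op 7 (delete): buf='b' undo_depth=3 redo_depth=0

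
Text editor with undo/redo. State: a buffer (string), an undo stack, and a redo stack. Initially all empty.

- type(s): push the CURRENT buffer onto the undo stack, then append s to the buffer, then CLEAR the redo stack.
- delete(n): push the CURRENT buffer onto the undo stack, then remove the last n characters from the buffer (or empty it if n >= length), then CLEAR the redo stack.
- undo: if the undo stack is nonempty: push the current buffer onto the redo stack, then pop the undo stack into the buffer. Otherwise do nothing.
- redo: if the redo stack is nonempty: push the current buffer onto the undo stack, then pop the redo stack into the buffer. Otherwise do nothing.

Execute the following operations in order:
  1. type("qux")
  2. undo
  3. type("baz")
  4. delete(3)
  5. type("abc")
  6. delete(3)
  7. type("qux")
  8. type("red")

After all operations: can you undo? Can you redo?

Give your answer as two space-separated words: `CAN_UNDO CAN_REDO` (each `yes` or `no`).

Answer: yes no

Derivation:
After op 1 (type): buf='qux' undo_depth=1 redo_depth=0
After op 2 (undo): buf='(empty)' undo_depth=0 redo_depth=1
After op 3 (type): buf='baz' undo_depth=1 redo_depth=0
After op 4 (delete): buf='(empty)' undo_depth=2 redo_depth=0
After op 5 (type): buf='abc' undo_depth=3 redo_depth=0
After op 6 (delete): buf='(empty)' undo_depth=4 redo_depth=0
After op 7 (type): buf='qux' undo_depth=5 redo_depth=0
After op 8 (type): buf='quxred' undo_depth=6 redo_depth=0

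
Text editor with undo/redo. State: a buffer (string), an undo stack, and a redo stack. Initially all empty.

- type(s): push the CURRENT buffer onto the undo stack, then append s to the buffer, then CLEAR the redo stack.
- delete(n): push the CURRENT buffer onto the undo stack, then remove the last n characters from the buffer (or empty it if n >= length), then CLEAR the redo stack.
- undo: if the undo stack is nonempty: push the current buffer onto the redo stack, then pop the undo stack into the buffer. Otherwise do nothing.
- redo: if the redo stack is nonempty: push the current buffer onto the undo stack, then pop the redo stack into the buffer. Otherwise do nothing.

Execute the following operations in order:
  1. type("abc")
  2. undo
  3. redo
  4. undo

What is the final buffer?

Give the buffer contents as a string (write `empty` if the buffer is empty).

Answer: empty

Derivation:
After op 1 (type): buf='abc' undo_depth=1 redo_depth=0
After op 2 (undo): buf='(empty)' undo_depth=0 redo_depth=1
After op 3 (redo): buf='abc' undo_depth=1 redo_depth=0
After op 4 (undo): buf='(empty)' undo_depth=0 redo_depth=1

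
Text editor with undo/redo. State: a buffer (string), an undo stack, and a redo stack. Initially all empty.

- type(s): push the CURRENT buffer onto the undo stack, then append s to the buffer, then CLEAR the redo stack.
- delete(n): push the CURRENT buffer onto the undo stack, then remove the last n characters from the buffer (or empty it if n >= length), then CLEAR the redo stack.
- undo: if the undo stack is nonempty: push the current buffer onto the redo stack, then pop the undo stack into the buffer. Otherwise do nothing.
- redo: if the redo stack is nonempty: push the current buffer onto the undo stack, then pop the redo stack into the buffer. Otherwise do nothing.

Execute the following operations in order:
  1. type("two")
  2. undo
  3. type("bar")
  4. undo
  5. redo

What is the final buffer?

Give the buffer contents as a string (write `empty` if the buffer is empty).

Answer: bar

Derivation:
After op 1 (type): buf='two' undo_depth=1 redo_depth=0
After op 2 (undo): buf='(empty)' undo_depth=0 redo_depth=1
After op 3 (type): buf='bar' undo_depth=1 redo_depth=0
After op 4 (undo): buf='(empty)' undo_depth=0 redo_depth=1
After op 5 (redo): buf='bar' undo_depth=1 redo_depth=0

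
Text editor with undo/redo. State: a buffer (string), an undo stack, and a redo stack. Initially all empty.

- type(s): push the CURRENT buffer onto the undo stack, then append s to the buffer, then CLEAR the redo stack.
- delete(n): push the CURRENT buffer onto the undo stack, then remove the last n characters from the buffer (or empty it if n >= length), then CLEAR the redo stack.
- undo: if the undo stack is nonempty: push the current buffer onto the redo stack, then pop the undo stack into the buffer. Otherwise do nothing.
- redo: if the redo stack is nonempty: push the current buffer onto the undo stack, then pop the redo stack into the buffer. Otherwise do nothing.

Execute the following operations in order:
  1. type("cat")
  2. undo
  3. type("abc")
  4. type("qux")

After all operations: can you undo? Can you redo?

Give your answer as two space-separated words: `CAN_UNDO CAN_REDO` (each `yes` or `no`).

After op 1 (type): buf='cat' undo_depth=1 redo_depth=0
After op 2 (undo): buf='(empty)' undo_depth=0 redo_depth=1
After op 3 (type): buf='abc' undo_depth=1 redo_depth=0
After op 4 (type): buf='abcqux' undo_depth=2 redo_depth=0

Answer: yes no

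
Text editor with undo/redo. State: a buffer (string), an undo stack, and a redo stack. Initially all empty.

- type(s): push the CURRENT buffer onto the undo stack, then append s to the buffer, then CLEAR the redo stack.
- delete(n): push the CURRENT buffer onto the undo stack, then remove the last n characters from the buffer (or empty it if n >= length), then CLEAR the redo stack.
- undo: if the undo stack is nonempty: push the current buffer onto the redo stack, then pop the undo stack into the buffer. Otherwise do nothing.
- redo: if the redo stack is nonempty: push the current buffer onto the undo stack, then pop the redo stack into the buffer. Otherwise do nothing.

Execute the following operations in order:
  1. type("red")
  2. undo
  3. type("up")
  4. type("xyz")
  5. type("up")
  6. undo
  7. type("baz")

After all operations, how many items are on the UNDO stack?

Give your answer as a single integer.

After op 1 (type): buf='red' undo_depth=1 redo_depth=0
After op 2 (undo): buf='(empty)' undo_depth=0 redo_depth=1
After op 3 (type): buf='up' undo_depth=1 redo_depth=0
After op 4 (type): buf='upxyz' undo_depth=2 redo_depth=0
After op 5 (type): buf='upxyzup' undo_depth=3 redo_depth=0
After op 6 (undo): buf='upxyz' undo_depth=2 redo_depth=1
After op 7 (type): buf='upxyzbaz' undo_depth=3 redo_depth=0

Answer: 3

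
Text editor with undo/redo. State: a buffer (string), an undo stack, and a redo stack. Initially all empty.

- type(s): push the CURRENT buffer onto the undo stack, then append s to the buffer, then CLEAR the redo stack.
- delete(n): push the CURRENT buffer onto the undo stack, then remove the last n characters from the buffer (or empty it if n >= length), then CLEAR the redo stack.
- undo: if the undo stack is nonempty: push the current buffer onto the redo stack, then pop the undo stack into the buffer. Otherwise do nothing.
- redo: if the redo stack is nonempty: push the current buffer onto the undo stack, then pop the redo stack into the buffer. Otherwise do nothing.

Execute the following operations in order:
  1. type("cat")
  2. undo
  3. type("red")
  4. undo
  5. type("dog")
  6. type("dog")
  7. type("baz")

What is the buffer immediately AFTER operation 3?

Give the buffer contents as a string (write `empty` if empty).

Answer: red

Derivation:
After op 1 (type): buf='cat' undo_depth=1 redo_depth=0
After op 2 (undo): buf='(empty)' undo_depth=0 redo_depth=1
After op 3 (type): buf='red' undo_depth=1 redo_depth=0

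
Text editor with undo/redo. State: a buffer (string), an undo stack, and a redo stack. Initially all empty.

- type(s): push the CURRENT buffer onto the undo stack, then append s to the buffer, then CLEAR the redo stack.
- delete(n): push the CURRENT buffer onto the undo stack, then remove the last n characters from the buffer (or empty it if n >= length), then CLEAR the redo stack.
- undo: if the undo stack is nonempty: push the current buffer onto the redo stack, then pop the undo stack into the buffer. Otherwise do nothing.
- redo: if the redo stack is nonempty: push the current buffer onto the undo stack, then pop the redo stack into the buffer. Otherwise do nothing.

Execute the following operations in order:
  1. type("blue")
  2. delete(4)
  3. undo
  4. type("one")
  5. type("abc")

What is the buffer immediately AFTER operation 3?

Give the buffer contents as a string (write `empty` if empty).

Answer: blue

Derivation:
After op 1 (type): buf='blue' undo_depth=1 redo_depth=0
After op 2 (delete): buf='(empty)' undo_depth=2 redo_depth=0
After op 3 (undo): buf='blue' undo_depth=1 redo_depth=1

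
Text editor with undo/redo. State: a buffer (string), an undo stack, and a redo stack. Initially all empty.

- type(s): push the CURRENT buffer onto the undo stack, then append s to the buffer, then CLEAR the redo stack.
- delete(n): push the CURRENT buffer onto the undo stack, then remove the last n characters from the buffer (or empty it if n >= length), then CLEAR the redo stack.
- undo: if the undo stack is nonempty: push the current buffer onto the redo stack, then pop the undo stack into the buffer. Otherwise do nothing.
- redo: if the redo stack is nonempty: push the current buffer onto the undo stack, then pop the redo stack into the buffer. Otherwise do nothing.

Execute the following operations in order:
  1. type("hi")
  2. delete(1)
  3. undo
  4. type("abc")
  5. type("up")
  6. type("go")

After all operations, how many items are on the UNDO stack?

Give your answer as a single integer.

Answer: 4

Derivation:
After op 1 (type): buf='hi' undo_depth=1 redo_depth=0
After op 2 (delete): buf='h' undo_depth=2 redo_depth=0
After op 3 (undo): buf='hi' undo_depth=1 redo_depth=1
After op 4 (type): buf='hiabc' undo_depth=2 redo_depth=0
After op 5 (type): buf='hiabcup' undo_depth=3 redo_depth=0
After op 6 (type): buf='hiabcupgo' undo_depth=4 redo_depth=0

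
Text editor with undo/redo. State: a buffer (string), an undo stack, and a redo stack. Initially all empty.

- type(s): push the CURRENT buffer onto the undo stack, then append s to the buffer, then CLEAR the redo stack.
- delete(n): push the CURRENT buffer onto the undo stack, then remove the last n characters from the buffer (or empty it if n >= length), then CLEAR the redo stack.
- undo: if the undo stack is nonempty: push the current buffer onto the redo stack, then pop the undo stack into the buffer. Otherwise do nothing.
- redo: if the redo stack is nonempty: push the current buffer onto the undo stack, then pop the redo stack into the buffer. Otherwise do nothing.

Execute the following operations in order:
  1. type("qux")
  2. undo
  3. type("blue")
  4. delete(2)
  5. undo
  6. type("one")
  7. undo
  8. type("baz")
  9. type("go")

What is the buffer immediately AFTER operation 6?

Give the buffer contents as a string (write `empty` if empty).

After op 1 (type): buf='qux' undo_depth=1 redo_depth=0
After op 2 (undo): buf='(empty)' undo_depth=0 redo_depth=1
After op 3 (type): buf='blue' undo_depth=1 redo_depth=0
After op 4 (delete): buf='bl' undo_depth=2 redo_depth=0
After op 5 (undo): buf='blue' undo_depth=1 redo_depth=1
After op 6 (type): buf='blueone' undo_depth=2 redo_depth=0

Answer: blueone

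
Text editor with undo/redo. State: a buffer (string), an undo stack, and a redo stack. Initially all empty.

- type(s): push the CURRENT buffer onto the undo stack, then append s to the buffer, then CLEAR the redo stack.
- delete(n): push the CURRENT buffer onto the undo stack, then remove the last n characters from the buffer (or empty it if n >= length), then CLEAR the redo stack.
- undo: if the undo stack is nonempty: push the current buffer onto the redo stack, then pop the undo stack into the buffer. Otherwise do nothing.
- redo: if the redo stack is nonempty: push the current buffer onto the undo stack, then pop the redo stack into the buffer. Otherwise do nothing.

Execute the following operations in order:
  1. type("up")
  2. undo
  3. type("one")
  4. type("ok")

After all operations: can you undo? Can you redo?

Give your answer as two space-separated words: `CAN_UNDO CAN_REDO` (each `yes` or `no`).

Answer: yes no

Derivation:
After op 1 (type): buf='up' undo_depth=1 redo_depth=0
After op 2 (undo): buf='(empty)' undo_depth=0 redo_depth=1
After op 3 (type): buf='one' undo_depth=1 redo_depth=0
After op 4 (type): buf='oneok' undo_depth=2 redo_depth=0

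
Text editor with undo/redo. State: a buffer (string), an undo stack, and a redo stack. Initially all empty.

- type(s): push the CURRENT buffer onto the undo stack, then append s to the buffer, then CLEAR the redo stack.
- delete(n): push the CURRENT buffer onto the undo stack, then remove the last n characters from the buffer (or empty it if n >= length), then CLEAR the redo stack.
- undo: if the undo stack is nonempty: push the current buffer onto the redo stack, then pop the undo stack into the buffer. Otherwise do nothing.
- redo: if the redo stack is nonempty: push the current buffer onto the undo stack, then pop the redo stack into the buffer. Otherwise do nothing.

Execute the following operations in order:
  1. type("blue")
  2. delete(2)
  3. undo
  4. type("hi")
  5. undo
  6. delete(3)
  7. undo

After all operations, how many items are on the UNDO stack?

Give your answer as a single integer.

Answer: 1

Derivation:
After op 1 (type): buf='blue' undo_depth=1 redo_depth=0
After op 2 (delete): buf='bl' undo_depth=2 redo_depth=0
After op 3 (undo): buf='blue' undo_depth=1 redo_depth=1
After op 4 (type): buf='bluehi' undo_depth=2 redo_depth=0
After op 5 (undo): buf='blue' undo_depth=1 redo_depth=1
After op 6 (delete): buf='b' undo_depth=2 redo_depth=0
After op 7 (undo): buf='blue' undo_depth=1 redo_depth=1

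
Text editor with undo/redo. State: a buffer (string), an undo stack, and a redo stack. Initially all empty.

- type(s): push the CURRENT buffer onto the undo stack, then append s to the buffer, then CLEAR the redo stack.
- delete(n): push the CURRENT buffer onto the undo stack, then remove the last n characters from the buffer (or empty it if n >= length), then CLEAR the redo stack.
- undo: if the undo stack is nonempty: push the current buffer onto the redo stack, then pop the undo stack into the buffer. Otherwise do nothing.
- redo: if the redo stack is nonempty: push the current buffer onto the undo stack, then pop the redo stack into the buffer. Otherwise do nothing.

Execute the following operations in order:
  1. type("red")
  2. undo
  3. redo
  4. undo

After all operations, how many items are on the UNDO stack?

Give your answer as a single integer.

Answer: 0

Derivation:
After op 1 (type): buf='red' undo_depth=1 redo_depth=0
After op 2 (undo): buf='(empty)' undo_depth=0 redo_depth=1
After op 3 (redo): buf='red' undo_depth=1 redo_depth=0
After op 4 (undo): buf='(empty)' undo_depth=0 redo_depth=1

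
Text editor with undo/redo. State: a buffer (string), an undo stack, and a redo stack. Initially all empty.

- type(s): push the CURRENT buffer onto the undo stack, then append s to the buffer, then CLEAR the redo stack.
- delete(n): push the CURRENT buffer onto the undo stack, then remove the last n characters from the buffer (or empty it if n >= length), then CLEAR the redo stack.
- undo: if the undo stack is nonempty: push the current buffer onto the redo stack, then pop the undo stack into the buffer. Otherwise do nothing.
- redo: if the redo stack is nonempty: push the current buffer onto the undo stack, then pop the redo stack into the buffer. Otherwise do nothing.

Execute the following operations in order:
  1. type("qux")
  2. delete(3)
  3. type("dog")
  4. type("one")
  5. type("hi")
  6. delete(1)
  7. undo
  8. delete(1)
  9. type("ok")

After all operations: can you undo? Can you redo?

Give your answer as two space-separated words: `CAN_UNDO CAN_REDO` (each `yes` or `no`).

After op 1 (type): buf='qux' undo_depth=1 redo_depth=0
After op 2 (delete): buf='(empty)' undo_depth=2 redo_depth=0
After op 3 (type): buf='dog' undo_depth=3 redo_depth=0
After op 4 (type): buf='dogone' undo_depth=4 redo_depth=0
After op 5 (type): buf='dogonehi' undo_depth=5 redo_depth=0
After op 6 (delete): buf='dogoneh' undo_depth=6 redo_depth=0
After op 7 (undo): buf='dogonehi' undo_depth=5 redo_depth=1
After op 8 (delete): buf='dogoneh' undo_depth=6 redo_depth=0
After op 9 (type): buf='dogonehok' undo_depth=7 redo_depth=0

Answer: yes no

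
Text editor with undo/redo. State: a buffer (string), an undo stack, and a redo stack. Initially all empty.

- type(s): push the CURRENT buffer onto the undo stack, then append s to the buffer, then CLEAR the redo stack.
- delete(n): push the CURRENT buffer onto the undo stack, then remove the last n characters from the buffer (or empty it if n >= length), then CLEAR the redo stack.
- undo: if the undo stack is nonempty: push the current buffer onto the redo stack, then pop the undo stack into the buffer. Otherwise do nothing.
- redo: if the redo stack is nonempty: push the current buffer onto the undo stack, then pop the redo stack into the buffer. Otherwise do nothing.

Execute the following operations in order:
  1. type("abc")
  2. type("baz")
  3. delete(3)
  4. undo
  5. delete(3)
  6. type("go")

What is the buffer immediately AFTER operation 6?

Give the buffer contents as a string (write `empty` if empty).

Answer: abcgo

Derivation:
After op 1 (type): buf='abc' undo_depth=1 redo_depth=0
After op 2 (type): buf='abcbaz' undo_depth=2 redo_depth=0
After op 3 (delete): buf='abc' undo_depth=3 redo_depth=0
After op 4 (undo): buf='abcbaz' undo_depth=2 redo_depth=1
After op 5 (delete): buf='abc' undo_depth=3 redo_depth=0
After op 6 (type): buf='abcgo' undo_depth=4 redo_depth=0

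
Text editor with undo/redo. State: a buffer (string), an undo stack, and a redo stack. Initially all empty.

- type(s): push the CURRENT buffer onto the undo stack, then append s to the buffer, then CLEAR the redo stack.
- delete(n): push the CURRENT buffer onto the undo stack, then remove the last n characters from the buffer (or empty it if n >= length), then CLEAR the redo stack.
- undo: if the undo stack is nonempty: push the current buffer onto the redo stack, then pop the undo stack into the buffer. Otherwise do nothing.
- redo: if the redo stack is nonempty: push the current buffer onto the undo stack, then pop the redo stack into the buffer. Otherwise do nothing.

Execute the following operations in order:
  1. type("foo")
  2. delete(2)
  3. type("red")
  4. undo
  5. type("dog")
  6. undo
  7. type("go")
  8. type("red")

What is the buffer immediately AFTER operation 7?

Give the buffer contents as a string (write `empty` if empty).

Answer: fgo

Derivation:
After op 1 (type): buf='foo' undo_depth=1 redo_depth=0
After op 2 (delete): buf='f' undo_depth=2 redo_depth=0
After op 3 (type): buf='fred' undo_depth=3 redo_depth=0
After op 4 (undo): buf='f' undo_depth=2 redo_depth=1
After op 5 (type): buf='fdog' undo_depth=3 redo_depth=0
After op 6 (undo): buf='f' undo_depth=2 redo_depth=1
After op 7 (type): buf='fgo' undo_depth=3 redo_depth=0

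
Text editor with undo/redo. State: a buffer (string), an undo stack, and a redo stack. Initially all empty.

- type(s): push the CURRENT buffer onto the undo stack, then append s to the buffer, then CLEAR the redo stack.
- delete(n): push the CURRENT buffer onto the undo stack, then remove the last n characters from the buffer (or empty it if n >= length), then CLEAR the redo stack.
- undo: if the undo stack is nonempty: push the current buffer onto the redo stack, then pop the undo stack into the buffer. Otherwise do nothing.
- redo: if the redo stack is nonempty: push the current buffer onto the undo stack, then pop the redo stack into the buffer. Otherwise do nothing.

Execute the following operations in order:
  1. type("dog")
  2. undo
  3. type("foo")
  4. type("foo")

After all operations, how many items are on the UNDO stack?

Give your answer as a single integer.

After op 1 (type): buf='dog' undo_depth=1 redo_depth=0
After op 2 (undo): buf='(empty)' undo_depth=0 redo_depth=1
After op 3 (type): buf='foo' undo_depth=1 redo_depth=0
After op 4 (type): buf='foofoo' undo_depth=2 redo_depth=0

Answer: 2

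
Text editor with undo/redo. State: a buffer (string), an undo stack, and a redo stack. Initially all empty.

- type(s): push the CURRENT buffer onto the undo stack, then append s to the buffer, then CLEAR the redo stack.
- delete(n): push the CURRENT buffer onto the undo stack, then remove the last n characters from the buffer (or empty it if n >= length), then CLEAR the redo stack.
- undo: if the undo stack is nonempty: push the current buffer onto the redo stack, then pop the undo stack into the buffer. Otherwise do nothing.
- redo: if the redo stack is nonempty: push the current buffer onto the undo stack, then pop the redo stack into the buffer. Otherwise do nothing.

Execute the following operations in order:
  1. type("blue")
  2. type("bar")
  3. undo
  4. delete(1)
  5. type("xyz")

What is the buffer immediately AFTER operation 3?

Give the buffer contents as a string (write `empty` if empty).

Answer: blue

Derivation:
After op 1 (type): buf='blue' undo_depth=1 redo_depth=0
After op 2 (type): buf='bluebar' undo_depth=2 redo_depth=0
After op 3 (undo): buf='blue' undo_depth=1 redo_depth=1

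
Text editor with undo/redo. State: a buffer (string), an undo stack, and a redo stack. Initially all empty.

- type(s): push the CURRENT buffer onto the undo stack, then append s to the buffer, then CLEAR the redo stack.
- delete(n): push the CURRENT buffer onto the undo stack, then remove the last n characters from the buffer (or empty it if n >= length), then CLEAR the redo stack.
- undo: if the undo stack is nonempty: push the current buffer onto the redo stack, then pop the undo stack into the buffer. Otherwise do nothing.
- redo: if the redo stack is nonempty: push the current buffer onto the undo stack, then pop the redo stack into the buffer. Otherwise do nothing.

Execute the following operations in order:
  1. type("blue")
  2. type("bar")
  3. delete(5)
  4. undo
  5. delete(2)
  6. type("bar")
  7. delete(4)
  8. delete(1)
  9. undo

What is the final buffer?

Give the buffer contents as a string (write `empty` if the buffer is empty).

Answer: blue

Derivation:
After op 1 (type): buf='blue' undo_depth=1 redo_depth=0
After op 2 (type): buf='bluebar' undo_depth=2 redo_depth=0
After op 3 (delete): buf='bl' undo_depth=3 redo_depth=0
After op 4 (undo): buf='bluebar' undo_depth=2 redo_depth=1
After op 5 (delete): buf='blueb' undo_depth=3 redo_depth=0
After op 6 (type): buf='bluebbar' undo_depth=4 redo_depth=0
After op 7 (delete): buf='blue' undo_depth=5 redo_depth=0
After op 8 (delete): buf='blu' undo_depth=6 redo_depth=0
After op 9 (undo): buf='blue' undo_depth=5 redo_depth=1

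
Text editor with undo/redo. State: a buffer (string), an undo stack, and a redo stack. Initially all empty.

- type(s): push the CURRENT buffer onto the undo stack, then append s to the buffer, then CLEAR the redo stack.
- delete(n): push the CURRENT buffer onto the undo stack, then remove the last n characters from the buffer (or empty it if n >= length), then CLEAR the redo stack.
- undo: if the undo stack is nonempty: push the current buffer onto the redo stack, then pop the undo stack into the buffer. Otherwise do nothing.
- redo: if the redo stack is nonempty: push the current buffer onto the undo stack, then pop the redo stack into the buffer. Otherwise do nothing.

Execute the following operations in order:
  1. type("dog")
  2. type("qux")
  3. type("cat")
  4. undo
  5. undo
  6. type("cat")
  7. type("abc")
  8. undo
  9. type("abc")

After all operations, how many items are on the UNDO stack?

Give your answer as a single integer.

After op 1 (type): buf='dog' undo_depth=1 redo_depth=0
After op 2 (type): buf='dogqux' undo_depth=2 redo_depth=0
After op 3 (type): buf='dogquxcat' undo_depth=3 redo_depth=0
After op 4 (undo): buf='dogqux' undo_depth=2 redo_depth=1
After op 5 (undo): buf='dog' undo_depth=1 redo_depth=2
After op 6 (type): buf='dogcat' undo_depth=2 redo_depth=0
After op 7 (type): buf='dogcatabc' undo_depth=3 redo_depth=0
After op 8 (undo): buf='dogcat' undo_depth=2 redo_depth=1
After op 9 (type): buf='dogcatabc' undo_depth=3 redo_depth=0

Answer: 3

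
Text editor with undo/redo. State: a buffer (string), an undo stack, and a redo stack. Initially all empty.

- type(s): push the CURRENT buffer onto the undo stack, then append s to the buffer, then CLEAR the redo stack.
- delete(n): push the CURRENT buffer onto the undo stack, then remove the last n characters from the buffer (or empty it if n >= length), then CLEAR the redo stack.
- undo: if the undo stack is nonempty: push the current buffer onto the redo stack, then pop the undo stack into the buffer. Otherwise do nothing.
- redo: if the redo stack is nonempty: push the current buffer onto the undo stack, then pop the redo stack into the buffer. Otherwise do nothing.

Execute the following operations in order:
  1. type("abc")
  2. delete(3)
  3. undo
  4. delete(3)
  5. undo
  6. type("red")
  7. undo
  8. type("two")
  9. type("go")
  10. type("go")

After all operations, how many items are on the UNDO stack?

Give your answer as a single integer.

After op 1 (type): buf='abc' undo_depth=1 redo_depth=0
After op 2 (delete): buf='(empty)' undo_depth=2 redo_depth=0
After op 3 (undo): buf='abc' undo_depth=1 redo_depth=1
After op 4 (delete): buf='(empty)' undo_depth=2 redo_depth=0
After op 5 (undo): buf='abc' undo_depth=1 redo_depth=1
After op 6 (type): buf='abcred' undo_depth=2 redo_depth=0
After op 7 (undo): buf='abc' undo_depth=1 redo_depth=1
After op 8 (type): buf='abctwo' undo_depth=2 redo_depth=0
After op 9 (type): buf='abctwogo' undo_depth=3 redo_depth=0
After op 10 (type): buf='abctwogogo' undo_depth=4 redo_depth=0

Answer: 4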